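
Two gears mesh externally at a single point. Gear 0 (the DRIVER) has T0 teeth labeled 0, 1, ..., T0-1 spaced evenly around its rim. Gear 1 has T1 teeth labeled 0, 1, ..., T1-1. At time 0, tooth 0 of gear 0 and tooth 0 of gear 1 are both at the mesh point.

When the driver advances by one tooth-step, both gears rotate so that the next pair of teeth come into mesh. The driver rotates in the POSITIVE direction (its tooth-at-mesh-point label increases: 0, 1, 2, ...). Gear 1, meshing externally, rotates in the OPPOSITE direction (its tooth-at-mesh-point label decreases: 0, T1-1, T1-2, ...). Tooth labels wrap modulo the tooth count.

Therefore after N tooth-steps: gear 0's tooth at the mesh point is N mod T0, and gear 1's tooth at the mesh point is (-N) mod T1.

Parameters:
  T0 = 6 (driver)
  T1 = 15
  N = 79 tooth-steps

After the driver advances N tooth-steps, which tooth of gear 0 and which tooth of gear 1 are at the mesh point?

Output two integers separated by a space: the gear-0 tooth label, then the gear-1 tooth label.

Gear 0 (driver, T0=6): tooth at mesh = N mod T0
  79 = 13 * 6 + 1, so 79 mod 6 = 1
  gear 0 tooth = 1
Gear 1 (driven, T1=15): tooth at mesh = (-N) mod T1
  79 = 5 * 15 + 4, so 79 mod 15 = 4
  (-79) mod 15 = (-4) mod 15 = 15 - 4 = 11
Mesh after 79 steps: gear-0 tooth 1 meets gear-1 tooth 11

Answer: 1 11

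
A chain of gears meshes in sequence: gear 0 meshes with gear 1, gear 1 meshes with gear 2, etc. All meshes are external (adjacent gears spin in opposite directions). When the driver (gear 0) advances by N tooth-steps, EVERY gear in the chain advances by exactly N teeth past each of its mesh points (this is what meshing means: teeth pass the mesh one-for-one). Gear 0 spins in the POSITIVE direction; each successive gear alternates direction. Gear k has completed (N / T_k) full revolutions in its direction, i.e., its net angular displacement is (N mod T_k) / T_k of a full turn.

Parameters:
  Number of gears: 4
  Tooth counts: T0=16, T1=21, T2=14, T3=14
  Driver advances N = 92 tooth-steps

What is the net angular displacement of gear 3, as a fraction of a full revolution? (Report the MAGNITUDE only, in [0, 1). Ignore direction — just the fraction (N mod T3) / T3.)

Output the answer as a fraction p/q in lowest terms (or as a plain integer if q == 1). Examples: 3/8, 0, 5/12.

Answer: 4/7

Derivation:
Chain of 4 gears, tooth counts: [16, 21, 14, 14]
  gear 0: T0=16, direction=positive, advance = 92 mod 16 = 12 teeth = 12/16 turn
  gear 1: T1=21, direction=negative, advance = 92 mod 21 = 8 teeth = 8/21 turn
  gear 2: T2=14, direction=positive, advance = 92 mod 14 = 8 teeth = 8/14 turn
  gear 3: T3=14, direction=negative, advance = 92 mod 14 = 8 teeth = 8/14 turn
Gear 3: 92 mod 14 = 8
Fraction = 8 / 14 = 4/7 (gcd(8,14)=2) = 4/7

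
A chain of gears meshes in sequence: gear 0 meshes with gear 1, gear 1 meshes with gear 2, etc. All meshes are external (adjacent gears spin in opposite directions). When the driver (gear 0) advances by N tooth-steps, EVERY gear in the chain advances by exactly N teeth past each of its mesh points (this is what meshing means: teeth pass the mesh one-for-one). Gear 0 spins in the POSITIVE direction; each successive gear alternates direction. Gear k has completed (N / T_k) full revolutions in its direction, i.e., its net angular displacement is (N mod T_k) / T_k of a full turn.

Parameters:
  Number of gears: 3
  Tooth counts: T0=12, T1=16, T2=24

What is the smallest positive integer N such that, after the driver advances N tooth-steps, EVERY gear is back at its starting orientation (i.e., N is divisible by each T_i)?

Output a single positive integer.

Answer: 48

Derivation:
Gear k returns to start when N is a multiple of T_k.
All gears at start simultaneously when N is a common multiple of [12, 16, 24]; the smallest such N is lcm(12, 16, 24).
Start: lcm = T0 = 12
Fold in T1=16: gcd(12, 16) = 4; lcm(12, 16) = 12 * 16 / 4 = 192 / 4 = 48
Fold in T2=24: gcd(48, 24) = 24; lcm(48, 24) = 48 * 24 / 24 = 1152 / 24 = 48
Full cycle length = 48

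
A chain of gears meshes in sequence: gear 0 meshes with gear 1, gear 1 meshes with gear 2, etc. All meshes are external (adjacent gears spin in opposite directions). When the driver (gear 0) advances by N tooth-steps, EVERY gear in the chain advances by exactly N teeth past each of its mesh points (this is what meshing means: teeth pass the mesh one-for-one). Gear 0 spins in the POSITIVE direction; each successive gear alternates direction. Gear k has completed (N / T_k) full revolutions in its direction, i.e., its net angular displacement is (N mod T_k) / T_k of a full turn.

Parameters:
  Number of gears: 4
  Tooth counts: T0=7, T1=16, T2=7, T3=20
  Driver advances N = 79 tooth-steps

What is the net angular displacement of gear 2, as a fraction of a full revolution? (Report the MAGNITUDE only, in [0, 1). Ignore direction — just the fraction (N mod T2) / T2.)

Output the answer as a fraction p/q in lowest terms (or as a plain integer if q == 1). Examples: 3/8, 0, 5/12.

Answer: 2/7

Derivation:
Chain of 4 gears, tooth counts: [7, 16, 7, 20]
  gear 0: T0=7, direction=positive, advance = 79 mod 7 = 2 teeth = 2/7 turn
  gear 1: T1=16, direction=negative, advance = 79 mod 16 = 15 teeth = 15/16 turn
  gear 2: T2=7, direction=positive, advance = 79 mod 7 = 2 teeth = 2/7 turn
  gear 3: T3=20, direction=negative, advance = 79 mod 20 = 19 teeth = 19/20 turn
Gear 2: 79 mod 7 = 2
Fraction = 2 / 7 = 2/7 (gcd(2,7)=1) = 2/7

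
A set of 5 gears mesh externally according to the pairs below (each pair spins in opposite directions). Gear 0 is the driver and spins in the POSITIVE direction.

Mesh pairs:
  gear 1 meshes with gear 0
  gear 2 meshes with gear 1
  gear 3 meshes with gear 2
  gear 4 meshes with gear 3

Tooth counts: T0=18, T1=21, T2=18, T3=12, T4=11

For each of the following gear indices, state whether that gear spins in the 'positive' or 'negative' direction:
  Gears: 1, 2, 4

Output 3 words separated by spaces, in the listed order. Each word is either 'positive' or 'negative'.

Gear 0 (driver): positive (depth 0)
  gear 1: meshes with gear 0 -> depth 1 -> negative (opposite of gear 0)
  gear 2: meshes with gear 1 -> depth 2 -> positive (opposite of gear 1)
  gear 3: meshes with gear 2 -> depth 3 -> negative (opposite of gear 2)
  gear 4: meshes with gear 3 -> depth 4 -> positive (opposite of gear 3)
Queried indices 1, 2, 4 -> negative, positive, positive

Answer: negative positive positive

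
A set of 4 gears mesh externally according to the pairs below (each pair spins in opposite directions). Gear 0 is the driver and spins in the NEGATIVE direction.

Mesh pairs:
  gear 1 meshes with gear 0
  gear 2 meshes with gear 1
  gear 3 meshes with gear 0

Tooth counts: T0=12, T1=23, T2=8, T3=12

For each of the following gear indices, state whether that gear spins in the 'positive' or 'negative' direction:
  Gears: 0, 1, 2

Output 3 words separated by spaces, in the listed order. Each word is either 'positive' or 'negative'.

Answer: negative positive negative

Derivation:
Gear 0 (driver): negative (depth 0)
  gear 1: meshes with gear 0 -> depth 1 -> positive (opposite of gear 0)
  gear 2: meshes with gear 1 -> depth 2 -> negative (opposite of gear 1)
  gear 3: meshes with gear 0 -> depth 1 -> positive (opposite of gear 0)
Queried indices 0, 1, 2 -> negative, positive, negative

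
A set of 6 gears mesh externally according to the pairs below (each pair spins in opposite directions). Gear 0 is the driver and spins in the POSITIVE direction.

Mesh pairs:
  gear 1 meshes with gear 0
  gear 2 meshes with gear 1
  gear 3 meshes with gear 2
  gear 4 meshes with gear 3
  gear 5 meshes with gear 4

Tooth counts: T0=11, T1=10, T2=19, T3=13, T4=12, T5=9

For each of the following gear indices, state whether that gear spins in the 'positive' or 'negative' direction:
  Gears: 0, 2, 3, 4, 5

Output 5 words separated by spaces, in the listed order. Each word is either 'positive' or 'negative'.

Answer: positive positive negative positive negative

Derivation:
Gear 0 (driver): positive (depth 0)
  gear 1: meshes with gear 0 -> depth 1 -> negative (opposite of gear 0)
  gear 2: meshes with gear 1 -> depth 2 -> positive (opposite of gear 1)
  gear 3: meshes with gear 2 -> depth 3 -> negative (opposite of gear 2)
  gear 4: meshes with gear 3 -> depth 4 -> positive (opposite of gear 3)
  gear 5: meshes with gear 4 -> depth 5 -> negative (opposite of gear 4)
Queried indices 0, 2, 3, 4, 5 -> positive, positive, negative, positive, negative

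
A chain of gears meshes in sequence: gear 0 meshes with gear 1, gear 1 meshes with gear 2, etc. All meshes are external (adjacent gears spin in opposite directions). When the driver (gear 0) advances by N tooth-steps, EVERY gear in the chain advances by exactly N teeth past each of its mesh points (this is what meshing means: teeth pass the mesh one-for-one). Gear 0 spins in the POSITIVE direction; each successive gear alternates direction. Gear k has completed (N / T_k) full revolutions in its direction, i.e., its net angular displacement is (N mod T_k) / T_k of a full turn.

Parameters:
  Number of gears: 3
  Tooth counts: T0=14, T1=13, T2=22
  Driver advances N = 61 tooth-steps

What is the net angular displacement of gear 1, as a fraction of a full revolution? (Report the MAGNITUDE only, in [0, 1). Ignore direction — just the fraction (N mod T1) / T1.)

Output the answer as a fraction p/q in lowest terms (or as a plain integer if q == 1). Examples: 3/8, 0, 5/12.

Chain of 3 gears, tooth counts: [14, 13, 22]
  gear 0: T0=14, direction=positive, advance = 61 mod 14 = 5 teeth = 5/14 turn
  gear 1: T1=13, direction=negative, advance = 61 mod 13 = 9 teeth = 9/13 turn
  gear 2: T2=22, direction=positive, advance = 61 mod 22 = 17 teeth = 17/22 turn
Gear 1: 61 mod 13 = 9
Fraction = 9 / 13 = 9/13 (gcd(9,13)=1) = 9/13

Answer: 9/13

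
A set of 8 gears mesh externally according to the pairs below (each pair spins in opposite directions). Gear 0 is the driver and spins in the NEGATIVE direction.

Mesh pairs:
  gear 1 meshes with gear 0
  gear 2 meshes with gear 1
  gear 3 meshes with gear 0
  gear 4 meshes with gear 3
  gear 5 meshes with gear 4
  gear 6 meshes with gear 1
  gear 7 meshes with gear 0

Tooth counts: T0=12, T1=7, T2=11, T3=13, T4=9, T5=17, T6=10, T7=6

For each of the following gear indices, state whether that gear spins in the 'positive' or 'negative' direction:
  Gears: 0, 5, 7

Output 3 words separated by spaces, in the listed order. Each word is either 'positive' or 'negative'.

Gear 0 (driver): negative (depth 0)
  gear 1: meshes with gear 0 -> depth 1 -> positive (opposite of gear 0)
  gear 2: meshes with gear 1 -> depth 2 -> negative (opposite of gear 1)
  gear 3: meshes with gear 0 -> depth 1 -> positive (opposite of gear 0)
  gear 4: meshes with gear 3 -> depth 2 -> negative (opposite of gear 3)
  gear 5: meshes with gear 4 -> depth 3 -> positive (opposite of gear 4)
  gear 6: meshes with gear 1 -> depth 2 -> negative (opposite of gear 1)
  gear 7: meshes with gear 0 -> depth 1 -> positive (opposite of gear 0)
Queried indices 0, 5, 7 -> negative, positive, positive

Answer: negative positive positive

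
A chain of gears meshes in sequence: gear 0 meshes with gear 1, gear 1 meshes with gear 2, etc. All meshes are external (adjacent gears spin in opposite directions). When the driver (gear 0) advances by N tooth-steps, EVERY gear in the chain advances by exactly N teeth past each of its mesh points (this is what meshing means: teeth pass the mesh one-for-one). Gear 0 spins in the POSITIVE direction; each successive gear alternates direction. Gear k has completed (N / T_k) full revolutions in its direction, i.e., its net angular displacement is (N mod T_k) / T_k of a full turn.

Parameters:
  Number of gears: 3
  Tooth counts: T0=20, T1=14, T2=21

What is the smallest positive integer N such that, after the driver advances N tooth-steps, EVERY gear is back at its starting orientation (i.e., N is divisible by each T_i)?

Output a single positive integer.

Answer: 420

Derivation:
Gear k returns to start when N is a multiple of T_k.
All gears at start simultaneously when N is a common multiple of [20, 14, 21]; the smallest such N is lcm(20, 14, 21).
Start: lcm = T0 = 20
Fold in T1=14: gcd(20, 14) = 2; lcm(20, 14) = 20 * 14 / 2 = 280 / 2 = 140
Fold in T2=21: gcd(140, 21) = 7; lcm(140, 21) = 140 * 21 / 7 = 2940 / 7 = 420
Full cycle length = 420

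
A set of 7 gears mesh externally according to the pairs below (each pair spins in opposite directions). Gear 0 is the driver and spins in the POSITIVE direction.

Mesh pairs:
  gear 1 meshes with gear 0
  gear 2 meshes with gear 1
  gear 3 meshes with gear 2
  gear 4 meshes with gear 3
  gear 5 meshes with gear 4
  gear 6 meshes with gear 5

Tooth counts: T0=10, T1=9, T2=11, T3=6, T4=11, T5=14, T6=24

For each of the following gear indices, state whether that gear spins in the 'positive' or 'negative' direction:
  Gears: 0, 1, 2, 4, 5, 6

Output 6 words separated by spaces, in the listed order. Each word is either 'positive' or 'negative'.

Answer: positive negative positive positive negative positive

Derivation:
Gear 0 (driver): positive (depth 0)
  gear 1: meshes with gear 0 -> depth 1 -> negative (opposite of gear 0)
  gear 2: meshes with gear 1 -> depth 2 -> positive (opposite of gear 1)
  gear 3: meshes with gear 2 -> depth 3 -> negative (opposite of gear 2)
  gear 4: meshes with gear 3 -> depth 4 -> positive (opposite of gear 3)
  gear 5: meshes with gear 4 -> depth 5 -> negative (opposite of gear 4)
  gear 6: meshes with gear 5 -> depth 6 -> positive (opposite of gear 5)
Queried indices 0, 1, 2, 4, 5, 6 -> positive, negative, positive, positive, negative, positive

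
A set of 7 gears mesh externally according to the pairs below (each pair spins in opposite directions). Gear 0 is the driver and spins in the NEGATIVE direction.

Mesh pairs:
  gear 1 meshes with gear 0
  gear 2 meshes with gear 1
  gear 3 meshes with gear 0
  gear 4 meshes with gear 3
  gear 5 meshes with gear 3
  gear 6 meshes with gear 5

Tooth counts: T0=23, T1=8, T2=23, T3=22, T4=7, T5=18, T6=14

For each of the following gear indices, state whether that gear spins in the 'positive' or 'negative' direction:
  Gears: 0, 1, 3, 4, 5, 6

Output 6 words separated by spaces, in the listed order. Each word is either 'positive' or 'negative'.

Answer: negative positive positive negative negative positive

Derivation:
Gear 0 (driver): negative (depth 0)
  gear 1: meshes with gear 0 -> depth 1 -> positive (opposite of gear 0)
  gear 2: meshes with gear 1 -> depth 2 -> negative (opposite of gear 1)
  gear 3: meshes with gear 0 -> depth 1 -> positive (opposite of gear 0)
  gear 4: meshes with gear 3 -> depth 2 -> negative (opposite of gear 3)
  gear 5: meshes with gear 3 -> depth 2 -> negative (opposite of gear 3)
  gear 6: meshes with gear 5 -> depth 3 -> positive (opposite of gear 5)
Queried indices 0, 1, 3, 4, 5, 6 -> negative, positive, positive, negative, negative, positive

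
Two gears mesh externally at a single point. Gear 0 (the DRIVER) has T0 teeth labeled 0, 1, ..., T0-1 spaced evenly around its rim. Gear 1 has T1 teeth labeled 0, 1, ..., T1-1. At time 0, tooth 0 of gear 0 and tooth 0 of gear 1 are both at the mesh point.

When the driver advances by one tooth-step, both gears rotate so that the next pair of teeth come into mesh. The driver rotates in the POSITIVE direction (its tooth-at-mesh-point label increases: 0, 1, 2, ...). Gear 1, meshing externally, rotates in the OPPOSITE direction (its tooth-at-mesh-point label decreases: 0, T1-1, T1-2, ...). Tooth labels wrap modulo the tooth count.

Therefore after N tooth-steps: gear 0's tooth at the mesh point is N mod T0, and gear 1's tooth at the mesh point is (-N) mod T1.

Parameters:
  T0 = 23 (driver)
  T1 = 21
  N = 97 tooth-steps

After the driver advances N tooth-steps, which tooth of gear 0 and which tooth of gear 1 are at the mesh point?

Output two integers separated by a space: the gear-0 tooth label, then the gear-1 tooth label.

Gear 0 (driver, T0=23): tooth at mesh = N mod T0
  97 = 4 * 23 + 5, so 97 mod 23 = 5
  gear 0 tooth = 5
Gear 1 (driven, T1=21): tooth at mesh = (-N) mod T1
  97 = 4 * 21 + 13, so 97 mod 21 = 13
  (-97) mod 21 = (-13) mod 21 = 21 - 13 = 8
Mesh after 97 steps: gear-0 tooth 5 meets gear-1 tooth 8

Answer: 5 8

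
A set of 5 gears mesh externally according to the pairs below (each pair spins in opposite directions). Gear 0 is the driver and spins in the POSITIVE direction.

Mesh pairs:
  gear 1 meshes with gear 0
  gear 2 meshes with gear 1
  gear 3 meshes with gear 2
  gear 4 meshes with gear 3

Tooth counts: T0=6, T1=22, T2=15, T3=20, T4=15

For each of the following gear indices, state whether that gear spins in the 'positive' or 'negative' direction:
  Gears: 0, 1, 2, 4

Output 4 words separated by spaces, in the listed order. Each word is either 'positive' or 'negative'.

Gear 0 (driver): positive (depth 0)
  gear 1: meshes with gear 0 -> depth 1 -> negative (opposite of gear 0)
  gear 2: meshes with gear 1 -> depth 2 -> positive (opposite of gear 1)
  gear 3: meshes with gear 2 -> depth 3 -> negative (opposite of gear 2)
  gear 4: meshes with gear 3 -> depth 4 -> positive (opposite of gear 3)
Queried indices 0, 1, 2, 4 -> positive, negative, positive, positive

Answer: positive negative positive positive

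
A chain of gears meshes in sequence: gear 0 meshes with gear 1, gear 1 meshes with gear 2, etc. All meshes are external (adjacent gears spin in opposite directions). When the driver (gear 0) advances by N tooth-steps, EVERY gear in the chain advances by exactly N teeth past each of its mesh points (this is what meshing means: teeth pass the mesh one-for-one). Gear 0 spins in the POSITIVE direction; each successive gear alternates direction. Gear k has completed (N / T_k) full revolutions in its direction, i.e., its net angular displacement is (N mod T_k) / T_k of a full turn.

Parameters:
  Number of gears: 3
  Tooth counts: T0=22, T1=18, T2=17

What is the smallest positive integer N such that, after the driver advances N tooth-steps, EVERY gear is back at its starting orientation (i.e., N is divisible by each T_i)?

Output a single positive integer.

Gear k returns to start when N is a multiple of T_k.
All gears at start simultaneously when N is a common multiple of [22, 18, 17]; the smallest such N is lcm(22, 18, 17).
Start: lcm = T0 = 22
Fold in T1=18: gcd(22, 18) = 2; lcm(22, 18) = 22 * 18 / 2 = 396 / 2 = 198
Fold in T2=17: gcd(198, 17) = 1; lcm(198, 17) = 198 * 17 / 1 = 3366 / 1 = 3366
Full cycle length = 3366

Answer: 3366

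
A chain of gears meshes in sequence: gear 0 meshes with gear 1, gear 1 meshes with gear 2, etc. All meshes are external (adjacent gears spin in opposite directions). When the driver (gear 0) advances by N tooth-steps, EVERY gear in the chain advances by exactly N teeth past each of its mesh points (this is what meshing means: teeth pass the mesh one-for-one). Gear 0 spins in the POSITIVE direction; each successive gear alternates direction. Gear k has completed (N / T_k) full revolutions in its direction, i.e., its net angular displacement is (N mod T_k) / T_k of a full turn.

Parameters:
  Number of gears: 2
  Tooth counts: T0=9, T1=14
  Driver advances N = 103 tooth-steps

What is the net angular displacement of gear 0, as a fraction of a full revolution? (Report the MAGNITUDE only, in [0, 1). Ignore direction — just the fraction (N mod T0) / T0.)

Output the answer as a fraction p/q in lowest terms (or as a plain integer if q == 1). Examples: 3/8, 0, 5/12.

Answer: 4/9

Derivation:
Chain of 2 gears, tooth counts: [9, 14]
  gear 0: T0=9, direction=positive, advance = 103 mod 9 = 4 teeth = 4/9 turn
  gear 1: T1=14, direction=negative, advance = 103 mod 14 = 5 teeth = 5/14 turn
Gear 0: 103 mod 9 = 4
Fraction = 4 / 9 = 4/9 (gcd(4,9)=1) = 4/9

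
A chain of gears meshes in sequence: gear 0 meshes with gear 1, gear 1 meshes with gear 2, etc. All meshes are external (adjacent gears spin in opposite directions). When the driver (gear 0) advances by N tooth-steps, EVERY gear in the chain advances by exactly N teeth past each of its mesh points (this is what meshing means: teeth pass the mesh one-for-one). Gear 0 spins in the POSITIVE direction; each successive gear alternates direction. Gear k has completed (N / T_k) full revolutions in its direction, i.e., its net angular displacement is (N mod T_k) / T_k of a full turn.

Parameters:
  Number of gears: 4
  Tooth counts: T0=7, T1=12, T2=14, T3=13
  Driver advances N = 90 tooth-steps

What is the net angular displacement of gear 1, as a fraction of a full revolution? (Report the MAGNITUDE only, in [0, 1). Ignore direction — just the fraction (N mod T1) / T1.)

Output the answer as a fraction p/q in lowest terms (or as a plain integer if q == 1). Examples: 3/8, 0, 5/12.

Answer: 1/2

Derivation:
Chain of 4 gears, tooth counts: [7, 12, 14, 13]
  gear 0: T0=7, direction=positive, advance = 90 mod 7 = 6 teeth = 6/7 turn
  gear 1: T1=12, direction=negative, advance = 90 mod 12 = 6 teeth = 6/12 turn
  gear 2: T2=14, direction=positive, advance = 90 mod 14 = 6 teeth = 6/14 turn
  gear 3: T3=13, direction=negative, advance = 90 mod 13 = 12 teeth = 12/13 turn
Gear 1: 90 mod 12 = 6
Fraction = 6 / 12 = 1/2 (gcd(6,12)=6) = 1/2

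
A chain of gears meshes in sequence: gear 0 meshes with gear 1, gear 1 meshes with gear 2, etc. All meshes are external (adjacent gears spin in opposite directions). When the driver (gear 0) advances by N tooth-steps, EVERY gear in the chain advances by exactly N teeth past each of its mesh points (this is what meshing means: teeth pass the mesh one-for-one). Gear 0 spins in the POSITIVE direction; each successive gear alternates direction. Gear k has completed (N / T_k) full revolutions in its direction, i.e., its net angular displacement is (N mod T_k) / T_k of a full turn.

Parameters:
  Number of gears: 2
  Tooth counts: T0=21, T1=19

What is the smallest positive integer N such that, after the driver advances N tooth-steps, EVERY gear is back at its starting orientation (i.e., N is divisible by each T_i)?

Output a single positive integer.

Gear k returns to start when N is a multiple of T_k.
All gears at start simultaneously when N is a common multiple of [21, 19]; the smallest such N is lcm(21, 19).
Start: lcm = T0 = 21
Fold in T1=19: gcd(21, 19) = 1; lcm(21, 19) = 21 * 19 / 1 = 399 / 1 = 399
Full cycle length = 399

Answer: 399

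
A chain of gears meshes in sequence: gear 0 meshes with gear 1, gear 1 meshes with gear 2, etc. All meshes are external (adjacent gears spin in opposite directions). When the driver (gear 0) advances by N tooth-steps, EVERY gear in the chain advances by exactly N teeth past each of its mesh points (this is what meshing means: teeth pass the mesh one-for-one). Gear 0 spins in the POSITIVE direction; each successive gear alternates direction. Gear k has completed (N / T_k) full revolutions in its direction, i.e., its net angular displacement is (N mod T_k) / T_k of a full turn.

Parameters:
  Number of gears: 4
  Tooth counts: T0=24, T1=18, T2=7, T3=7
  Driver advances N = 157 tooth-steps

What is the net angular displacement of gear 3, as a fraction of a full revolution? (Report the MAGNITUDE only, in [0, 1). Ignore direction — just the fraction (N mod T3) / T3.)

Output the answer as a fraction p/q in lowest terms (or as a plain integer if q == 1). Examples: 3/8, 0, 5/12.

Chain of 4 gears, tooth counts: [24, 18, 7, 7]
  gear 0: T0=24, direction=positive, advance = 157 mod 24 = 13 teeth = 13/24 turn
  gear 1: T1=18, direction=negative, advance = 157 mod 18 = 13 teeth = 13/18 turn
  gear 2: T2=7, direction=positive, advance = 157 mod 7 = 3 teeth = 3/7 turn
  gear 3: T3=7, direction=negative, advance = 157 mod 7 = 3 teeth = 3/7 turn
Gear 3: 157 mod 7 = 3
Fraction = 3 / 7 = 3/7 (gcd(3,7)=1) = 3/7

Answer: 3/7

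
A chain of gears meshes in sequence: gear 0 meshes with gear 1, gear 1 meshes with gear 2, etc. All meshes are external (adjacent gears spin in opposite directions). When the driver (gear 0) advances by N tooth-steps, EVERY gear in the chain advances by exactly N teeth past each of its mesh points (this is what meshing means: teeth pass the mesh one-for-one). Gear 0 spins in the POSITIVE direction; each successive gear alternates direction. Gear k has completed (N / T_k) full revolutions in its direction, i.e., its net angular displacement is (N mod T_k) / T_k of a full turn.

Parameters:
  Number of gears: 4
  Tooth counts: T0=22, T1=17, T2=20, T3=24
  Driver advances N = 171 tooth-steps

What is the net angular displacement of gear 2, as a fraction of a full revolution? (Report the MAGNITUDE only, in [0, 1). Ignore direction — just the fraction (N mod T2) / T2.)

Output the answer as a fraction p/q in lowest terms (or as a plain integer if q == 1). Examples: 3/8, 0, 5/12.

Answer: 11/20

Derivation:
Chain of 4 gears, tooth counts: [22, 17, 20, 24]
  gear 0: T0=22, direction=positive, advance = 171 mod 22 = 17 teeth = 17/22 turn
  gear 1: T1=17, direction=negative, advance = 171 mod 17 = 1 teeth = 1/17 turn
  gear 2: T2=20, direction=positive, advance = 171 mod 20 = 11 teeth = 11/20 turn
  gear 3: T3=24, direction=negative, advance = 171 mod 24 = 3 teeth = 3/24 turn
Gear 2: 171 mod 20 = 11
Fraction = 11 / 20 = 11/20 (gcd(11,20)=1) = 11/20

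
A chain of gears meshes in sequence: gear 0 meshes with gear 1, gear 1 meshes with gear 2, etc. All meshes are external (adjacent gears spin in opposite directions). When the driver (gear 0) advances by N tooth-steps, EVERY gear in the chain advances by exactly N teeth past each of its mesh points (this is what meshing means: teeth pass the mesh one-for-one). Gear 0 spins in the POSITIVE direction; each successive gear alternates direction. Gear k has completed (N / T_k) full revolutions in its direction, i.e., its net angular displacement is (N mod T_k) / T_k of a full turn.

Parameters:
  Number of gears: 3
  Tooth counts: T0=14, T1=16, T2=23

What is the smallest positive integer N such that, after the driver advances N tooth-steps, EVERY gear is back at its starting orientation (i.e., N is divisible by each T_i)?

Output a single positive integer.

Answer: 2576

Derivation:
Gear k returns to start when N is a multiple of T_k.
All gears at start simultaneously when N is a common multiple of [14, 16, 23]; the smallest such N is lcm(14, 16, 23).
Start: lcm = T0 = 14
Fold in T1=16: gcd(14, 16) = 2; lcm(14, 16) = 14 * 16 / 2 = 224 / 2 = 112
Fold in T2=23: gcd(112, 23) = 1; lcm(112, 23) = 112 * 23 / 1 = 2576 / 1 = 2576
Full cycle length = 2576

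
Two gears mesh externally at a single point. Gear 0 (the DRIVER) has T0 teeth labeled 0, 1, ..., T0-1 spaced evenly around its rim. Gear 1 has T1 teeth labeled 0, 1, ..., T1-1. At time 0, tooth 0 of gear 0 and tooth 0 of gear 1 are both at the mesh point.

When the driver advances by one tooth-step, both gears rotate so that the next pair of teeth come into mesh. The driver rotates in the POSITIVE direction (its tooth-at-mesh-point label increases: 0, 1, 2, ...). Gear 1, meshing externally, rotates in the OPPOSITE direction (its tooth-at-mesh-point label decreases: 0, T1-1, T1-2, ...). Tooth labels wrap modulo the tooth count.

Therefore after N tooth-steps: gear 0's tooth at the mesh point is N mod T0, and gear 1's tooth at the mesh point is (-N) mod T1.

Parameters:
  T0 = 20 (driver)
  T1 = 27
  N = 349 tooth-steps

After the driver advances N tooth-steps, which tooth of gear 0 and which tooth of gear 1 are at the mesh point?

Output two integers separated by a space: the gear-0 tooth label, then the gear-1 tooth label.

Answer: 9 2

Derivation:
Gear 0 (driver, T0=20): tooth at mesh = N mod T0
  349 = 17 * 20 + 9, so 349 mod 20 = 9
  gear 0 tooth = 9
Gear 1 (driven, T1=27): tooth at mesh = (-N) mod T1
  349 = 12 * 27 + 25, so 349 mod 27 = 25
  (-349) mod 27 = (-25) mod 27 = 27 - 25 = 2
Mesh after 349 steps: gear-0 tooth 9 meets gear-1 tooth 2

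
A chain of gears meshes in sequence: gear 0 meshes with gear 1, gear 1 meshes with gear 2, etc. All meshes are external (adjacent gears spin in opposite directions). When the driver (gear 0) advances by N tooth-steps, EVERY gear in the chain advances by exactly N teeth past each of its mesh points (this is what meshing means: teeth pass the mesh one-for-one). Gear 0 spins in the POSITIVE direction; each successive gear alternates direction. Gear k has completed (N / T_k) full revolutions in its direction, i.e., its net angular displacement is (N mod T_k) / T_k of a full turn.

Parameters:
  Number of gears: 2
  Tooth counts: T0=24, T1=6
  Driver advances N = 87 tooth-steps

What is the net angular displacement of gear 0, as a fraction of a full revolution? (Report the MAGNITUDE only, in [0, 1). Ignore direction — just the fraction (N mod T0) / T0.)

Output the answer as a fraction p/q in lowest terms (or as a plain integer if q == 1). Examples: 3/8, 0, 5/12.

Chain of 2 gears, tooth counts: [24, 6]
  gear 0: T0=24, direction=positive, advance = 87 mod 24 = 15 teeth = 15/24 turn
  gear 1: T1=6, direction=negative, advance = 87 mod 6 = 3 teeth = 3/6 turn
Gear 0: 87 mod 24 = 15
Fraction = 15 / 24 = 5/8 (gcd(15,24)=3) = 5/8

Answer: 5/8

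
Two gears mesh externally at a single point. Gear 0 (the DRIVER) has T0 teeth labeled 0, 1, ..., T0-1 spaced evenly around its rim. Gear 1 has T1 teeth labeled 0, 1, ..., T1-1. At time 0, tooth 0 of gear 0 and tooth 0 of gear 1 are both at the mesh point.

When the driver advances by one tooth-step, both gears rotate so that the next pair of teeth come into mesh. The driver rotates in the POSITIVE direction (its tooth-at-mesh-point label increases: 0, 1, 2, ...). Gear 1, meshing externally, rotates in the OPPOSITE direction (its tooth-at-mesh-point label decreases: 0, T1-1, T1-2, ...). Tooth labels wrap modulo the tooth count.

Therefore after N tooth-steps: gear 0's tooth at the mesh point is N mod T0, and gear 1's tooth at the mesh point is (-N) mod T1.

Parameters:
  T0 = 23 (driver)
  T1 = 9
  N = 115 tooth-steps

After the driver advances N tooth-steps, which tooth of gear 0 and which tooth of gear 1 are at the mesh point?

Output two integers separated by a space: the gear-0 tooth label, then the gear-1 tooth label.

Gear 0 (driver, T0=23): tooth at mesh = N mod T0
  115 = 5 * 23 + 0, so 115 mod 23 = 0
  gear 0 tooth = 0
Gear 1 (driven, T1=9): tooth at mesh = (-N) mod T1
  115 = 12 * 9 + 7, so 115 mod 9 = 7
  (-115) mod 9 = (-7) mod 9 = 9 - 7 = 2
Mesh after 115 steps: gear-0 tooth 0 meets gear-1 tooth 2

Answer: 0 2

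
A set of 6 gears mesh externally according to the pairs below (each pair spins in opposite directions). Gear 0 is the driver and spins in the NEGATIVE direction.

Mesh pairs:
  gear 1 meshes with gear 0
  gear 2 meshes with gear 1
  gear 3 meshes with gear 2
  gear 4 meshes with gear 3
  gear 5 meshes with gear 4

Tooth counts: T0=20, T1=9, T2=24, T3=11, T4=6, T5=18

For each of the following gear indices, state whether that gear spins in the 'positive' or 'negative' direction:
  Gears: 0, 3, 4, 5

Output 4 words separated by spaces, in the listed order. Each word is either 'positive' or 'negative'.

Gear 0 (driver): negative (depth 0)
  gear 1: meshes with gear 0 -> depth 1 -> positive (opposite of gear 0)
  gear 2: meshes with gear 1 -> depth 2 -> negative (opposite of gear 1)
  gear 3: meshes with gear 2 -> depth 3 -> positive (opposite of gear 2)
  gear 4: meshes with gear 3 -> depth 4 -> negative (opposite of gear 3)
  gear 5: meshes with gear 4 -> depth 5 -> positive (opposite of gear 4)
Queried indices 0, 3, 4, 5 -> negative, positive, negative, positive

Answer: negative positive negative positive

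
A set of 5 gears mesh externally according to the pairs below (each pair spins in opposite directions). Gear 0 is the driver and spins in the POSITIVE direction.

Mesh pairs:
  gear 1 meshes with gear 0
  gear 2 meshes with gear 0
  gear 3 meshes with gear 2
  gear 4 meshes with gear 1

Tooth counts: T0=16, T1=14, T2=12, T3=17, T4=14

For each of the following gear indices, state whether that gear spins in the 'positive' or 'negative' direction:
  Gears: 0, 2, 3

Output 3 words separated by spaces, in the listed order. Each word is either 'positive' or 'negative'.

Gear 0 (driver): positive (depth 0)
  gear 1: meshes with gear 0 -> depth 1 -> negative (opposite of gear 0)
  gear 2: meshes with gear 0 -> depth 1 -> negative (opposite of gear 0)
  gear 3: meshes with gear 2 -> depth 2 -> positive (opposite of gear 2)
  gear 4: meshes with gear 1 -> depth 2 -> positive (opposite of gear 1)
Queried indices 0, 2, 3 -> positive, negative, positive

Answer: positive negative positive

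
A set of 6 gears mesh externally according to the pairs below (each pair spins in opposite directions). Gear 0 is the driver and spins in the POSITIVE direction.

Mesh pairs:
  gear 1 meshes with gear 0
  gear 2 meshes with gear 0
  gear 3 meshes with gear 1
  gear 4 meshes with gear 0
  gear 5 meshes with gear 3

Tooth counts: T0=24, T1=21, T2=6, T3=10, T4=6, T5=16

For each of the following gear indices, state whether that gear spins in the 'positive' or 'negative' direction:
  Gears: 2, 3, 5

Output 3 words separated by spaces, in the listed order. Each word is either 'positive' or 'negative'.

Gear 0 (driver): positive (depth 0)
  gear 1: meshes with gear 0 -> depth 1 -> negative (opposite of gear 0)
  gear 2: meshes with gear 0 -> depth 1 -> negative (opposite of gear 0)
  gear 3: meshes with gear 1 -> depth 2 -> positive (opposite of gear 1)
  gear 4: meshes with gear 0 -> depth 1 -> negative (opposite of gear 0)
  gear 5: meshes with gear 3 -> depth 3 -> negative (opposite of gear 3)
Queried indices 2, 3, 5 -> negative, positive, negative

Answer: negative positive negative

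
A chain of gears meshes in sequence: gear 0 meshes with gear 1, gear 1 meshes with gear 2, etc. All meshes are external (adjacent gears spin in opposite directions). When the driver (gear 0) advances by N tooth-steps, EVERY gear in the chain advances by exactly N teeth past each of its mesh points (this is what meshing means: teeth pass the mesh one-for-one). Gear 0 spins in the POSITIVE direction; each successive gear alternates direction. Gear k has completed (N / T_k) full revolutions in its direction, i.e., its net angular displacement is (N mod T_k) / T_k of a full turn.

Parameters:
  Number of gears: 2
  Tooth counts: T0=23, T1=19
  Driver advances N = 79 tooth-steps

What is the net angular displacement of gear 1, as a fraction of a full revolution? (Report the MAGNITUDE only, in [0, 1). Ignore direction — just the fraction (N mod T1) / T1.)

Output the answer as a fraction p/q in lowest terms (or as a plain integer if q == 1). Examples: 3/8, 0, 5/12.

Chain of 2 gears, tooth counts: [23, 19]
  gear 0: T0=23, direction=positive, advance = 79 mod 23 = 10 teeth = 10/23 turn
  gear 1: T1=19, direction=negative, advance = 79 mod 19 = 3 teeth = 3/19 turn
Gear 1: 79 mod 19 = 3
Fraction = 3 / 19 = 3/19 (gcd(3,19)=1) = 3/19

Answer: 3/19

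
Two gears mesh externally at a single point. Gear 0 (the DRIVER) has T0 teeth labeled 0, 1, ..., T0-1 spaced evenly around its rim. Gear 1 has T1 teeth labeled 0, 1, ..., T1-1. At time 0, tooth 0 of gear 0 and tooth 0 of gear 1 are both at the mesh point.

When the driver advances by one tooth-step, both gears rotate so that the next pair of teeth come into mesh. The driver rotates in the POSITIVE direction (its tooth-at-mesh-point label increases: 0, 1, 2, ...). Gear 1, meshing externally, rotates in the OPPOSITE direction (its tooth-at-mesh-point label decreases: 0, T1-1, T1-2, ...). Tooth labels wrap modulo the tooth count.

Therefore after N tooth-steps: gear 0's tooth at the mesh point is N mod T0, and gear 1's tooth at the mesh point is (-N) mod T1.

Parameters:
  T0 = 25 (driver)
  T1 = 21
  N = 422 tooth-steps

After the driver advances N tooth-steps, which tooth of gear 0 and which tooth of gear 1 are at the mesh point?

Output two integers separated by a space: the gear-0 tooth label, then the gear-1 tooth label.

Answer: 22 19

Derivation:
Gear 0 (driver, T0=25): tooth at mesh = N mod T0
  422 = 16 * 25 + 22, so 422 mod 25 = 22
  gear 0 tooth = 22
Gear 1 (driven, T1=21): tooth at mesh = (-N) mod T1
  422 = 20 * 21 + 2, so 422 mod 21 = 2
  (-422) mod 21 = (-2) mod 21 = 21 - 2 = 19
Mesh after 422 steps: gear-0 tooth 22 meets gear-1 tooth 19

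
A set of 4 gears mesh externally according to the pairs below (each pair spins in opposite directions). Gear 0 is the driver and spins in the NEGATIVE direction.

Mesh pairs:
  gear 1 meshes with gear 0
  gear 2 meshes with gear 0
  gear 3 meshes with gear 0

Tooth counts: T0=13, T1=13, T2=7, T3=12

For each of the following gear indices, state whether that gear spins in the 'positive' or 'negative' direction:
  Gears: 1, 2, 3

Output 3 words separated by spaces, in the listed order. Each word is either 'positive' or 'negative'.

Answer: positive positive positive

Derivation:
Gear 0 (driver): negative (depth 0)
  gear 1: meshes with gear 0 -> depth 1 -> positive (opposite of gear 0)
  gear 2: meshes with gear 0 -> depth 1 -> positive (opposite of gear 0)
  gear 3: meshes with gear 0 -> depth 1 -> positive (opposite of gear 0)
Queried indices 1, 2, 3 -> positive, positive, positive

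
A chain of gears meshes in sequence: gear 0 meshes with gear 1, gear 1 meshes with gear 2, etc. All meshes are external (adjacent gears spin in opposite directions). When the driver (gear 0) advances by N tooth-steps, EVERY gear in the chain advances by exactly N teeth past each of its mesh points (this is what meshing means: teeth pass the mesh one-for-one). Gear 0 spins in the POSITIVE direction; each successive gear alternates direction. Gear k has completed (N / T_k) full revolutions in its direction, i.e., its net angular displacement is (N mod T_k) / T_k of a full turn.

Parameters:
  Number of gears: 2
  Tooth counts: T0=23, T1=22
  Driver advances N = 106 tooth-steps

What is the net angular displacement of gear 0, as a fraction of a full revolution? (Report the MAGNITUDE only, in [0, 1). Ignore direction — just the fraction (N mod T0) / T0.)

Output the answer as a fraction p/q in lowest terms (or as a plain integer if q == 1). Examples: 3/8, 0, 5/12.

Chain of 2 gears, tooth counts: [23, 22]
  gear 0: T0=23, direction=positive, advance = 106 mod 23 = 14 teeth = 14/23 turn
  gear 1: T1=22, direction=negative, advance = 106 mod 22 = 18 teeth = 18/22 turn
Gear 0: 106 mod 23 = 14
Fraction = 14 / 23 = 14/23 (gcd(14,23)=1) = 14/23

Answer: 14/23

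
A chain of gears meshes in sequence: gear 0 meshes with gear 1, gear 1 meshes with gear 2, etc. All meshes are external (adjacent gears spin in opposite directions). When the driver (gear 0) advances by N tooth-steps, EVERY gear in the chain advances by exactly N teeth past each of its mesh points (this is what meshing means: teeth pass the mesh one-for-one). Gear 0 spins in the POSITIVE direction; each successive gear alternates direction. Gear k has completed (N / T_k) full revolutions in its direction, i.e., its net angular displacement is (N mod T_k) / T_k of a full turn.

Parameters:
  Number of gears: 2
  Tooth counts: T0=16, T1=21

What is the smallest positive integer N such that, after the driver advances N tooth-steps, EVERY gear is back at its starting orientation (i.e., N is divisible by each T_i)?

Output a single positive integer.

Answer: 336

Derivation:
Gear k returns to start when N is a multiple of T_k.
All gears at start simultaneously when N is a common multiple of [16, 21]; the smallest such N is lcm(16, 21).
Start: lcm = T0 = 16
Fold in T1=21: gcd(16, 21) = 1; lcm(16, 21) = 16 * 21 / 1 = 336 / 1 = 336
Full cycle length = 336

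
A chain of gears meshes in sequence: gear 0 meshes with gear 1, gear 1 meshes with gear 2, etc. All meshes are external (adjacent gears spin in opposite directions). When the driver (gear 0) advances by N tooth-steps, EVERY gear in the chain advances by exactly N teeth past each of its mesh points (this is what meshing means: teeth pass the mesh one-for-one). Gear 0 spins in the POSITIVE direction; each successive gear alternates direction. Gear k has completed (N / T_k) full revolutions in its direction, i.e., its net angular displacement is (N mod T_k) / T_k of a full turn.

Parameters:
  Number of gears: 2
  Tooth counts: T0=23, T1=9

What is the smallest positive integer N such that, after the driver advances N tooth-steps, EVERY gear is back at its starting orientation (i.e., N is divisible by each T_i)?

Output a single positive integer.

Answer: 207

Derivation:
Gear k returns to start when N is a multiple of T_k.
All gears at start simultaneously when N is a common multiple of [23, 9]; the smallest such N is lcm(23, 9).
Start: lcm = T0 = 23
Fold in T1=9: gcd(23, 9) = 1; lcm(23, 9) = 23 * 9 / 1 = 207 / 1 = 207
Full cycle length = 207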